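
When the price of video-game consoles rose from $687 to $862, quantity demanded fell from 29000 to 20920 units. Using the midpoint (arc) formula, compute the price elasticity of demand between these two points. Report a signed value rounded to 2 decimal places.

%ΔQ = (20920 − 29000) / [(29000 + 20920)/2] = -8080/24960 = -0.323717…
%ΔP = (862 − 687) / [(687 + 862)/2] = 175/774.5 = 0.225952…
Arc Ed = %ΔQ / %ΔP = (-8080/24960) / (175/774.5) = -1.4326…

-1.43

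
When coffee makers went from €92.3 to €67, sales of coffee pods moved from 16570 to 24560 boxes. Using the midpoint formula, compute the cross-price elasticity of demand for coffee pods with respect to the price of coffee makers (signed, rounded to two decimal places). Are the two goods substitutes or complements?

-1.22; complements

%ΔQ_{coffee pods} = (24560 − 16570)/avg = 7990/20565 = 0.388524…
%ΔP_{coffee makers} = (67 − 92.3)/avg = -25.3/79.65 = -0.317639…
E_cross = (7990/20565) / (-25.3/79.65) = -1.2231…
E_cross < 0 ⇒ the goods are complements.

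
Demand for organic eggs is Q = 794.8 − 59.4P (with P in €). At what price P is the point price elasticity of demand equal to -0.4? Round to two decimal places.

Ed = −59.4P/(794.8 − 59.4P). Set this equal to -0.4:
59.4P = 0.4·(794.8 − 59.4P) ⇒ 59.4P(1 + 0.4) = 0.4·794.8
P = 0.4·794.8 / (59.4·1.4) = 3.8229…

3.82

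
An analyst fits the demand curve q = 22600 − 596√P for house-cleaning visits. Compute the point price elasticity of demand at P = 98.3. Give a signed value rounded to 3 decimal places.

dq/dP = −596/(2√P) = -30.0566. At P = 98.3, q = 16690.9.
Ed = (dq/dP)·(P/q) = (-30.0566) × (98.3/16690.9) = -0.17701…

-0.177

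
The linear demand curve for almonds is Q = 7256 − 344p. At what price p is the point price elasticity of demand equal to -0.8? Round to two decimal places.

9.37

Ed = −344p/(7256 − 344p). Set this equal to -0.8:
344p = 0.8·(7256 − 344p) ⇒ 344p(1 + 0.8) = 0.8·7256
p = 0.8·7256 / (344·1.8) = 9.3746…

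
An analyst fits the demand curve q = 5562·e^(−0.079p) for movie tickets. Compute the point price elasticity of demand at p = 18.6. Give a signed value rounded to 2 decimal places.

dq/dp = −0.079·q = -101.089. At p = 18.6, q = 1279.61.
Ed = (dq/dp)·(p/q) = (-101.089) × (18.6/1279.61) = -1.4694

-1.47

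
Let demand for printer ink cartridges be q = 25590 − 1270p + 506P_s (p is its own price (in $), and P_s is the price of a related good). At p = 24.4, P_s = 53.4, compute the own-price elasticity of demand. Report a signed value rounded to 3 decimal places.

-1.433

At the given values, q = 25590 − 1270(24.4) + 506(53.4) = 21622.4.
∂q/∂p = −1270.
E = (-1270) × (24.4/21622.4) = -1.43314…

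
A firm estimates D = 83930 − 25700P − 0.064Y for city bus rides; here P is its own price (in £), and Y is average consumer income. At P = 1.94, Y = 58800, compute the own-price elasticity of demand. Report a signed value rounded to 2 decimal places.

At the given values, D = 83930 − 25700(1.94) − 0.064(58800) = 30308.8.
∂D/∂P = −25700.
E = (-25700) × (1.94/30308.8) = -1.6450…

-1.65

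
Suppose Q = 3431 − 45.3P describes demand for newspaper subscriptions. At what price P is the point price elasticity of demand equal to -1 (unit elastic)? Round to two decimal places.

Ed = −45.3P/(3431 − 45.3P). Set this equal to -1:
45.3P = 1·(3431 − 45.3P) ⇒ 45.3P(1 + 1) = 1·3431
P = 1·3431 / (45.3·2) = 37.8697…

37.87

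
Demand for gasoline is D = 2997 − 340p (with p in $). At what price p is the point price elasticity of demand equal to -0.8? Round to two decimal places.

Ed = −340p/(2997 − 340p). Set this equal to -0.8:
340p = 0.8·(2997 − 340p) ⇒ 340p(1 + 0.8) = 0.8·2997
p = 0.8·2997 / (340·1.8) = 3.9176…

3.92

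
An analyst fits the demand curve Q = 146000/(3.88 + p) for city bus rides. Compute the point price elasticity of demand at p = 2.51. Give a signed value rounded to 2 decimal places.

-0.39

dQ/dp = −146000/(3.88 + p)² = -3575.62. At p = 2.51, Q = 22848.2.
Ed = (dQ/dp)·(p/Q) = (-3575.62) × (2.51/22848.2) = -0.3928…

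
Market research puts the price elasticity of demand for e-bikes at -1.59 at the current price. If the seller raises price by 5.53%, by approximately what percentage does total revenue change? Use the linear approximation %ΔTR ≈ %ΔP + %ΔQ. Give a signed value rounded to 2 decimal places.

-3.26%

%ΔQ ≈ Ed × %ΔP = (-1.59) × (+5.53%) = -8.7927%
%ΔTR ≈ %ΔP + %ΔQ = (+5.53%) + (-8.7927%) = -3.2627%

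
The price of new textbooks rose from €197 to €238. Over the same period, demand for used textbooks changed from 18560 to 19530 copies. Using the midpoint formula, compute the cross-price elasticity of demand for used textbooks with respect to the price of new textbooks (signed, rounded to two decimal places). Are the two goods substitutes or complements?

0.27; substitutes

%ΔQ_{used textbooks} = (19530 − 18560)/avg = 970/19045 = 0.050932…
%ΔP_{new textbooks} = (238 − 197)/avg = 41/217.5 = 0.188505…
E_cross = (970/19045) / (41/217.5) = 0.2701…
E_cross > 0 ⇒ the goods are substitutes.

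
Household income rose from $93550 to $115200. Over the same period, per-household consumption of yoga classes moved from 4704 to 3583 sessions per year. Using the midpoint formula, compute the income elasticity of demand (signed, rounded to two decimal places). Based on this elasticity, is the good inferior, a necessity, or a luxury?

-1.30; inferior

%ΔQ = (3583 − 4704)/[( 4704 + 3583)/2] = -1121/4143.5 = -0.270544…
%ΔIncome = (115200 − 93550)/[( 93550 + 115200)/2] = 21650/104375 = 0.207425…
E_income = (-1121/4143.5) / (21650/104375) = -1.3042…
E_income < 0 ⇒ inferior good.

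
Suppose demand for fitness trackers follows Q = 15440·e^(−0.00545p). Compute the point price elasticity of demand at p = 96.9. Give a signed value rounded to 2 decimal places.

dQ/dp = −0.00545·Q = -49.6239. At p = 96.9, Q = 9105.3.
Ed = (dQ/dp)·(p/Q) = (-49.6239) × (96.9/9105.3) = -0.5281…

-0.53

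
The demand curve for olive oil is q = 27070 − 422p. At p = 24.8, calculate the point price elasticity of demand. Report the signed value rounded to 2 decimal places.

dq/dp = −422. At p = 24.8, q = 27070 − 422(24.8) = 16604.4.
Ed = (dq/dp)·(p/q) = −422 × (24.8/16604.4) = -0.6302…

-0.63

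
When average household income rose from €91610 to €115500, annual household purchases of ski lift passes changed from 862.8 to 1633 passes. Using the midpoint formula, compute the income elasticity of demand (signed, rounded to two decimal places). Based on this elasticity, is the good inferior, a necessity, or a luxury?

%ΔQ = (1633 − 862.8)/[( 862.8 + 1633)/2] = 770.2/1247.9 = 0.617196…
%ΔIncome = (115500 − 91610)/[( 91610 + 115500)/2] = 23890/103555 = 0.230698…
E_income = (770.2/1247.9) / (23890/103555) = 2.6753…
E_income > 1 ⇒ normal good, luxury.

2.68; luxury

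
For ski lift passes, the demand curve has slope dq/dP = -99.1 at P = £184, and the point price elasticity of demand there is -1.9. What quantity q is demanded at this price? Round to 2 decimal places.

9597.05

Ed = (dq/dP)·(P/q) ⇒ q = (dq/dP)·P/Ed = (-99.1)·184/(-1.9) = 9597.0526…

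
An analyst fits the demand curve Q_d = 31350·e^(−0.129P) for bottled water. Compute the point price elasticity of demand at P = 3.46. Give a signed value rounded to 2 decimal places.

-0.45

dQ_d/dP = −0.129·Q_d = -2588.12. At P = 3.46, Q_d = 20062.9.
Ed = (dQ_d/dP)·(P/Q_d) = (-2588.12) × (3.46/20062.9) = -0.4463…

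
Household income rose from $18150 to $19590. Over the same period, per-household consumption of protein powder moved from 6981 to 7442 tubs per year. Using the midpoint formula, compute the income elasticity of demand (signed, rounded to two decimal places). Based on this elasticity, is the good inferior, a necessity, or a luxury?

%ΔQ = (7442 − 6981)/[( 6981 + 7442)/2] = 461/7211.5 = 0.063925…
%ΔIncome = (19590 − 18150)/[( 18150 + 19590)/2] = 1440/18870 = 0.076311…
E_income = (461/7211.5) / (1440/18870) = 0.8376…
0 < E_income < 1 ⇒ normal good, necessity.

0.84; necessity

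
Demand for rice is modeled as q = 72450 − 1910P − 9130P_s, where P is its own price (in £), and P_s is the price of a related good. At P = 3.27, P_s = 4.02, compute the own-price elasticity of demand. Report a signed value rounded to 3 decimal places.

-0.212

At the given values, q = 72450 − 1910(3.27) − 9130(4.02) = 29501.7.
∂q/∂P = −1910.
E = (-1910) × (3.27/29501.7) = -0.21170…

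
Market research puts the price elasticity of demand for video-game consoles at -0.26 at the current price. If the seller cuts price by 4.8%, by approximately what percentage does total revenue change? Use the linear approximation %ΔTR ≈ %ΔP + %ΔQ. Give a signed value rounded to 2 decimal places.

-3.55%

%ΔQ ≈ Ed × %ΔP = (-0.26) × (-4.8%) = +1.2480%
%ΔTR ≈ %ΔP + %ΔQ = (-4.8%) + (+1.2480%) = -3.5520%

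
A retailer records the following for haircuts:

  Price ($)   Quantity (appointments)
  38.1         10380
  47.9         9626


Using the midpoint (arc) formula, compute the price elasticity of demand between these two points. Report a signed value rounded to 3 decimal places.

-0.331

%ΔQ = (9626 − 10380) / [(10380 + 9626)/2] = -754/10003 = -0.075377…
%ΔP = (47.9 − 38.1) / [(38.1 + 47.9)/2] = 9.8/43 = 0.227906…
Arc Ed = %ΔQ / %ΔP = (-754/10003) / (9.8/43) = -0.33073…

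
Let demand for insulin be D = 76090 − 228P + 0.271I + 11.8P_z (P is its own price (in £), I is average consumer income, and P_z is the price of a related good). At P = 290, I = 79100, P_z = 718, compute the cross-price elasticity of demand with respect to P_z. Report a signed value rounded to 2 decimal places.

0.21

At the given values, D = 76090 − 228(290) + 0.271(79100) + 11.8(718) = 39878.5.
∂D/∂P_z = 11.8.
E = (11.8) × (718/39878.5) = 0.2124…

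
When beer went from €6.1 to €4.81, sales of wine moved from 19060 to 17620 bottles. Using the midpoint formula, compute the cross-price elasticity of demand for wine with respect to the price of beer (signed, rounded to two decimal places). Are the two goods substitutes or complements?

%ΔQ_{wine} = (17620 − 19060)/avg = -1440/18340 = -0.078516…
%ΔP_{beer} = (4.81 − 6.1)/avg = -1.29/5.455 = -0.236480…
E_cross = (-1440/18340) / (-1.29/5.455) = 0.3320…
E_cross > 0 ⇒ the goods are substitutes.

0.33; substitutes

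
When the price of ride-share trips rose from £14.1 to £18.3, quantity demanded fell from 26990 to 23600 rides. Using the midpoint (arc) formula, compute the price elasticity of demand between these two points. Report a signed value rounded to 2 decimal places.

-0.52

%ΔQ = (23600 − 26990) / [(26990 + 23600)/2] = -3390/25295 = -0.134018…
%ΔP = (18.3 − 14.1) / [(14.1 + 18.3)/2] = 4.2/16.2 = 0.259259…
Arc Ed = %ΔQ / %ΔP = (-3390/25295) / (4.2/16.2) = -0.5169…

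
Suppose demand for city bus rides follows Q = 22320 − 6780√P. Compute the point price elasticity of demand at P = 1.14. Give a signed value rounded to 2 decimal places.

-0.24

dQ/dP = −6780/(2√P) = -3175.03. At P = 1.14, Q = 15080.9.
Ed = (dQ/dP)·(P/Q) = (-3175.03) × (1.14/15080.9) = -0.2400…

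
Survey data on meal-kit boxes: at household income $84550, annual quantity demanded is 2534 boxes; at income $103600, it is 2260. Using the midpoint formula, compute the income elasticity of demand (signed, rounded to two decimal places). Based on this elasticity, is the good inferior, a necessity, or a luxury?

%ΔQ = (2260 − 2534)/[( 2534 + 2260)/2] = -274/2397 = -0.114309…
%ΔIncome = (103600 − 84550)/[( 84550 + 103600)/2] = 19050/94075 = 0.202498…
E_income = (-274/2397) / (19050/94075) = -0.5644…
E_income < 0 ⇒ inferior good.

-0.56; inferior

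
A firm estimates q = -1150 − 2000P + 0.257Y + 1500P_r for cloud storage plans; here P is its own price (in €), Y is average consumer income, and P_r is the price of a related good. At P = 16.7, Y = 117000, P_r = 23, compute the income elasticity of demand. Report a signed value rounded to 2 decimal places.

1.00

At the given values, q = -1150 − 2000(16.7) + 0.257(117000) + 1500(23) = 30019.
∂q/∂Y = 0.257.
E = (0.257) × (117000/30019) = 1.0016…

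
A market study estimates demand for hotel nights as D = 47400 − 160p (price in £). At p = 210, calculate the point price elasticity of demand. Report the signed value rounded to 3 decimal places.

dD/dp = −160. At p = 210, D = 47400 − 160(210) = 13800.
Ed = (dD/dp)·(p/D) = −160 × (210/13800) = -2.43478…

-2.435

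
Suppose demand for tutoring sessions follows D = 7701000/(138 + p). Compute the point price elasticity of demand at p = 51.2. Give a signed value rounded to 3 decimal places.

-0.271

dD/dp = −7701000/(138 + p)² = -215.132. At p = 51.2, D = 40703.
Ed = (dD/dp)·(p/D) = (-215.132) × (51.2/40703) = -0.27061…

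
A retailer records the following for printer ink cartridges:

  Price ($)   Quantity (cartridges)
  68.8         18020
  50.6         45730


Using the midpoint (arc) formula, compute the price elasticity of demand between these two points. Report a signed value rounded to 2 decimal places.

-2.85

%ΔQ = (45730 − 18020) / [(18020 + 45730)/2] = 27710/31875 = 0.869333…
%ΔP = (50.6 − 68.8) / [(68.8 + 50.6)/2] = -18.2/59.7 = -0.304857…
Arc Ed = %ΔQ / %ΔP = (27710/31875) / (-18.2/59.7) = -2.8516…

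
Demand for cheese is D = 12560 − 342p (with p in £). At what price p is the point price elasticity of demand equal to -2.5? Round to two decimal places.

26.23

Ed = −342p/(12560 − 342p). Set this equal to -2.5:
342p = 2.5·(12560 − 342p) ⇒ 342p(1 + 2.5) = 2.5·12560
p = 2.5·12560 / (342·3.5) = 26.2322…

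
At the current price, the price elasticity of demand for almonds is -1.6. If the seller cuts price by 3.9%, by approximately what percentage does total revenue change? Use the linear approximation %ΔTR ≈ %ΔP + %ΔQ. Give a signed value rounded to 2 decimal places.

%ΔQ ≈ Ed × %ΔP = (-1.6) × (-3.9%) = +6.2400%
%ΔTR ≈ %ΔP + %ΔQ = (-3.9%) + (+6.2400%) = +2.3400%

+2.34%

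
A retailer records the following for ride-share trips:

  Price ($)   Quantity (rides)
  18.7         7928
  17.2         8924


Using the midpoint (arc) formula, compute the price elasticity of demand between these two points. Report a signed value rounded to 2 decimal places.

%ΔQ = (8924 − 7928) / [(7928 + 8924)/2] = 996/8426 = 0.118205…
%ΔP = (17.2 − 18.7) / [(18.7 + 17.2)/2] = -1.5/17.95 = -0.083565…
Arc Ed = %ΔQ / %ΔP = (996/8426) / (-1.5/17.95) = -1.4145…

-1.41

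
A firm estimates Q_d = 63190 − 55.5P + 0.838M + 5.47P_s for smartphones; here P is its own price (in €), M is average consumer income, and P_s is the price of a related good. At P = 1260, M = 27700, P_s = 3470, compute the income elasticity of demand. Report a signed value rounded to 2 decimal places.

0.65

At the given values, Q_d = 63190 − 55.5(1260) + 0.838(27700) + 5.47(3470) = 35453.5.
∂Q_d/∂M = 0.838.
E = (0.838) × (27700/35453.5) = 0.6547…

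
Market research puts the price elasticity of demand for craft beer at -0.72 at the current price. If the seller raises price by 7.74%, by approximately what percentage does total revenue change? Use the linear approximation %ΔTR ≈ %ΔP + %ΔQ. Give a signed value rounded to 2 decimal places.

%ΔQ ≈ Ed × %ΔP = (-0.72) × (+7.74%) = -5.5728%
%ΔTR ≈ %ΔP + %ΔQ = (+7.74%) + (-5.5728%) = +2.1672%

+2.17%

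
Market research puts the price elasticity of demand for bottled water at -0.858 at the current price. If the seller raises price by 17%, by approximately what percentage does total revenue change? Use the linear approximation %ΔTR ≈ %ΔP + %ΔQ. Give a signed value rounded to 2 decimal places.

%ΔQ ≈ Ed × %ΔP = (-0.858) × (+17%) = -14.5860%
%ΔTR ≈ %ΔP + %ΔQ = (+17%) + (-14.5860%) = +2.4140%

+2.41%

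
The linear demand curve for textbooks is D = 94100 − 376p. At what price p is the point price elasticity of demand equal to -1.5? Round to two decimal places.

150.16

Ed = −376p/(94100 − 376p). Set this equal to -1.5:
376p = 1.5·(94100 − 376p) ⇒ 376p(1 + 1.5) = 1.5·94100
p = 1.5·94100 / (376·2.5) = 150.1595…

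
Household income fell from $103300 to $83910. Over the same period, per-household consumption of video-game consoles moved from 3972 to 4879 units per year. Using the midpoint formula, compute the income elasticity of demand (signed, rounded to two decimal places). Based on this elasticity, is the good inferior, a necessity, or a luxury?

-0.99; inferior

%ΔQ = (4879 − 3972)/[( 3972 + 4879)/2] = 907/4425.5 = 0.204948…
%ΔIncome = (83910 − 103300)/[( 103300 + 83910)/2] = -19390/93605 = -0.207147…
E_income = (907/4425.5) / (-19390/93605) = -0.9893…
E_income < 0 ⇒ inferior good.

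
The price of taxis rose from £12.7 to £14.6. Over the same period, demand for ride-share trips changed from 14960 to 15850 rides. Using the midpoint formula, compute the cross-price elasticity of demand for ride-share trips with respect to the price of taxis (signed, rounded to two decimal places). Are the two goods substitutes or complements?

0.42; substitutes

%ΔQ_{ride-share trips} = (15850 − 14960)/avg = 890/15405 = 0.057773…
%ΔP_{taxis} = (14.6 − 12.7)/avg = 1.9/13.65 = 0.139194…
E_cross = (890/15405) / (1.9/13.65) = 0.4150…
E_cross > 0 ⇒ the goods are substitutes.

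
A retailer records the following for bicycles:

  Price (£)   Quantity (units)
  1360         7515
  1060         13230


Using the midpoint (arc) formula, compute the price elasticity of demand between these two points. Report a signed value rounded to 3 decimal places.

-2.222

%ΔQ = (13230 − 7515) / [(7515 + 13230)/2] = 5715/10372.5 = 0.550976…
%ΔP = (1060 − 1360) / [(1360 + 1060)/2] = -300/1210 = -0.247933…
Arc Ed = %ΔQ / %ΔP = (5715/10372.5) / (-300/1210) = -2.22227…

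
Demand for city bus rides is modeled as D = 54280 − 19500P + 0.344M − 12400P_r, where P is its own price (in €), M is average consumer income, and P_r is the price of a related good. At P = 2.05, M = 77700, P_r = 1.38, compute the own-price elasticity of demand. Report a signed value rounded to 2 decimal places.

-1.67

At the given values, D = 54280 − 19500(2.05) + 0.344(77700) − 12400(1.38) = 23921.8.
∂D/∂P = −19500.
E = (-19500) × (2.05/23921.8) = -1.6710…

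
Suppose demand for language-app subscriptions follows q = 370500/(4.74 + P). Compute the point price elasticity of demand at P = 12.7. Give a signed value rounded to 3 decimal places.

-0.728

dq/dP = −370500/(4.74 + P)² = -1218.13. At P = 12.7, q = 21244.3.
Ed = (dq/dP)·(P/q) = (-1218.13) × (12.7/21244.3) = -0.72821…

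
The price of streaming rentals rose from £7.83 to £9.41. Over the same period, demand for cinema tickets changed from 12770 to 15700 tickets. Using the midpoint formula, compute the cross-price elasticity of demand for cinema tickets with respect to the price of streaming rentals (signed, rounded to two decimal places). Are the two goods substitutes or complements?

1.12; substitutes

%ΔQ_{cinema tickets} = (15700 − 12770)/avg = 2930/14235 = 0.205830…
%ΔP_{streaming rentals} = (9.41 − 7.83)/avg = 1.58/8.62 = 0.183294…
E_cross = (2930/14235) / (1.58/8.62) = 1.1229…
E_cross > 0 ⇒ the goods are substitutes.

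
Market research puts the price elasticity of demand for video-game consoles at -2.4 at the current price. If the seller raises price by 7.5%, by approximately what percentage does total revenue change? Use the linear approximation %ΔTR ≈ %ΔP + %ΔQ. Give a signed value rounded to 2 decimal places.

%ΔQ ≈ Ed × %ΔP = (-2.4) × (+7.5%) = -18.0000%
%ΔTR ≈ %ΔP + %ΔQ = (+7.5%) + (-18.0000%) = -10.5000%

-10.50%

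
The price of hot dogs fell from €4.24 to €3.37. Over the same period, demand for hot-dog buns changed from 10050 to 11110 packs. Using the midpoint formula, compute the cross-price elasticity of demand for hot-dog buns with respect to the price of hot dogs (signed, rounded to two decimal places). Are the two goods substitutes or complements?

-0.44; complements

%ΔQ_{hot-dog buns} = (11110 − 10050)/avg = 1060/10580 = 0.100189…
%ΔP_{hot dogs} = (3.37 − 4.24)/avg = -0.87/3.805 = -0.228646…
E_cross = (1060/10580) / (-0.87/3.805) = -0.4381…
E_cross < 0 ⇒ the goods are complements.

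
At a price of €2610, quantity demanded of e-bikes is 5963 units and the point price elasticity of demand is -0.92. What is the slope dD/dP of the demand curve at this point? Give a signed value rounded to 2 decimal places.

Ed = (dD/dP)·(P/D) ⇒ dD/dP = Ed·D/P = (-0.92)·5963/2610 = -2.1019…

-2.10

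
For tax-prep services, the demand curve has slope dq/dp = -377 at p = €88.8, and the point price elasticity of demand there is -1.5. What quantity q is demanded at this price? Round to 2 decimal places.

22318.40

Ed = (dq/dp)·(p/q) ⇒ q = (dq/dp)·p/Ed = (-377)·88.8/(-1.5) = 22318.4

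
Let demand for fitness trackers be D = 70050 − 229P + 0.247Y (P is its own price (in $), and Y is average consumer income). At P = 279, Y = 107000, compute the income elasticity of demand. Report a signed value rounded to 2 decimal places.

At the given values, D = 70050 − 229(279) + 0.247(107000) = 32588.
∂D/∂Y = 0.247.
E = (0.247) × (107000/32588) = 0.8110…

0.81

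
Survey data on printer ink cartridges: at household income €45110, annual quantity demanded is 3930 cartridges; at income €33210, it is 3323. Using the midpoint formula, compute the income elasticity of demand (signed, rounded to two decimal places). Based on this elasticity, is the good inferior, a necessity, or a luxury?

0.55; necessity

%ΔQ = (3323 − 3930)/[( 3930 + 3323)/2] = -607/3626.5 = -0.167379…
%ΔIncome = (33210 − 45110)/[( 45110 + 33210)/2] = -11900/39160 = -0.303881…
E_income = (-607/3626.5) / (-11900/39160) = 0.5508…
0 < E_income < 1 ⇒ normal good, necessity.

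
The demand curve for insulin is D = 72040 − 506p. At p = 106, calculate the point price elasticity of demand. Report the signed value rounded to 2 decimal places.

dD/dp = −506. At p = 106, D = 72040 − 506(106) = 18404.
Ed = (dD/dp)·(p/D) = −506 × (106/18404) = -2.9143…

-2.91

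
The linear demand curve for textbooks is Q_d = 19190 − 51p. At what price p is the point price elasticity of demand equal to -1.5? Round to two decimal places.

Ed = −51p/(19190 − 51p). Set this equal to -1.5:
51p = 1.5·(19190 − 51p) ⇒ 51p(1 + 1.5) = 1.5·19190
p = 1.5·19190 / (51·2.5) = 225.7647…

225.76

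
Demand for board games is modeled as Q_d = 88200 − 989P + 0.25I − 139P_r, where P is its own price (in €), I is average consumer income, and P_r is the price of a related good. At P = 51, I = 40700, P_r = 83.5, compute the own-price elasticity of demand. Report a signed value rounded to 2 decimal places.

-1.39

At the given values, Q_d = 88200 − 989(51) + 0.25(40700) − 139(83.5) = 36329.5.
∂Q_d/∂P = −989.
E = (-989) × (51/36329.5) = -1.3883…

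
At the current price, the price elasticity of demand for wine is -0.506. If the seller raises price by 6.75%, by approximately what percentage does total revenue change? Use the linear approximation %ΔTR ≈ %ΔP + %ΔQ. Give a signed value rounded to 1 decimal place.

+3.3%

%ΔQ ≈ Ed × %ΔP = (-0.506) × (+6.75%) = -3.4155%
%ΔTR ≈ %ΔP + %ΔQ = (+6.75%) + (-3.4155%) = +3.3345%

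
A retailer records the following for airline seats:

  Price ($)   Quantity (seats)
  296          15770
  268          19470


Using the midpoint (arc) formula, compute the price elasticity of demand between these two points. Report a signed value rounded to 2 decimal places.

%ΔQ = (19470 − 15770) / [(15770 + 19470)/2] = 3700/17620 = 0.209988…
%ΔP = (268 − 296) / [(296 + 268)/2] = -28/282 = -0.099290…
Arc Ed = %ΔQ / %ΔP = (3700/17620) / (-28/282) = -2.1148…

-2.11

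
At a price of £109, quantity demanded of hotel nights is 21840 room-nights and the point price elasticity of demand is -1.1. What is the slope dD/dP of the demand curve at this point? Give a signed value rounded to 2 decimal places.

-220.40

Ed = (dD/dP)·(P/D) ⇒ dD/dP = Ed·D/P = (-1.1)·21840/109 = -220.4036…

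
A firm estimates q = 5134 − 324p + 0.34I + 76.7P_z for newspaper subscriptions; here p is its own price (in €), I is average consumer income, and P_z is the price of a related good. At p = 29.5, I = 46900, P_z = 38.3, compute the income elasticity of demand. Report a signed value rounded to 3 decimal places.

1.103

At the given values, q = 5134 − 324(29.5) + 0.34(46900) + 76.7(38.3) = 14459.61.
∂q/∂I = 0.34.
E = (0.34) × (46900/14459.61) = 1.10279…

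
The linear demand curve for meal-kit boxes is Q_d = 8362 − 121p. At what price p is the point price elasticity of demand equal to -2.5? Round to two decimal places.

49.36

Ed = −121p/(8362 − 121p). Set this equal to -2.5:
121p = 2.5·(8362 − 121p) ⇒ 121p(1 + 2.5) = 2.5·8362
p = 2.5·8362 / (121·3.5) = 49.3624…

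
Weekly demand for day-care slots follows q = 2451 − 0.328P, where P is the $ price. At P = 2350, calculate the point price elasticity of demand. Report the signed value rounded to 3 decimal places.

dq/dP = −0.328. At P = 2350, q = 2451 − 0.328(2350) = 1680.2.
Ed = (dq/dP)·(P/q) = −0.328 × (2350/1680.2) = -0.45875…

-0.459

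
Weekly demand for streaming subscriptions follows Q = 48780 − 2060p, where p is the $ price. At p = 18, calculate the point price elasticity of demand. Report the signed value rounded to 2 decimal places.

-3.17

dQ/dp = −2060. At p = 18, Q = 48780 − 2060(18) = 11700.
Ed = (dQ/dp)·(p/Q) = −2060 × (18/11700) = -3.1692…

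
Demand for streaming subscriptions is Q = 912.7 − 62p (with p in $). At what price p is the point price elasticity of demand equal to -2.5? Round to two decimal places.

10.51

Ed = −62p/(912.7 − 62p). Set this equal to -2.5:
62p = 2.5·(912.7 − 62p) ⇒ 62p(1 + 2.5) = 2.5·912.7
p = 2.5·912.7 / (62·3.5) = 10.5149…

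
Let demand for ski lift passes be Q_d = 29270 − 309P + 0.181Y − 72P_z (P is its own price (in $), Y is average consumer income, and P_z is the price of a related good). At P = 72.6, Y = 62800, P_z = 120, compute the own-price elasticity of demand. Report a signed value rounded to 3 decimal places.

-2.346

At the given values, Q_d = 29270 − 309(72.6) + 0.181(62800) − 72(120) = 9563.4.
∂Q_d/∂P = −309.
E = (-309) × (72.6/9563.4) = -2.34575…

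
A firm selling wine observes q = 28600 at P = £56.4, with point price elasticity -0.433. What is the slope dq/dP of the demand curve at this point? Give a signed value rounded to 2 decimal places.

-219.57

Ed = (dq/dP)·(P/q) ⇒ dq/dP = Ed·q/P = (-0.433)·28600/56.4 = -219.5709…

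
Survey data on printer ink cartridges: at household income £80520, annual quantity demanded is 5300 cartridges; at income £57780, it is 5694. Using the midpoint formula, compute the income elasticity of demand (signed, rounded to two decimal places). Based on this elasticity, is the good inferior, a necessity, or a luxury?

%ΔQ = (5694 − 5300)/[( 5300 + 5694)/2] = 394/5497 = 0.071675…
%ΔIncome = (57780 − 80520)/[( 80520 + 57780)/2] = -22740/69150 = -0.328850…
E_income = (394/5497) / (-22740/69150) = -0.2179…
E_income < 0 ⇒ inferior good.

-0.22; inferior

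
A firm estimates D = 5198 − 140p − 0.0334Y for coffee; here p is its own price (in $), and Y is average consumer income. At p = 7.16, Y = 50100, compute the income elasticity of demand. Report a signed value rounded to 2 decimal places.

At the given values, D = 5198 − 140(7.16) − 0.0334(50100) = 2522.26.
∂D/∂Y = -0.0334.
E = (-0.0334) × (50100/2522.26) = -0.6634…

-0.66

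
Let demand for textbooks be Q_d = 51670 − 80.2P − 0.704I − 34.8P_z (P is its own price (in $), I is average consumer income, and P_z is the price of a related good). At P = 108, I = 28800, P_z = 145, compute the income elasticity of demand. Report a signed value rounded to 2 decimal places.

At the given values, Q_d = 51670 − 80.2(108) − 0.704(28800) − 34.8(145) = 17687.2.
∂Q_d/∂I = -0.704.
E = (-0.704) × (28800/17687.2) = -1.1463…

-1.15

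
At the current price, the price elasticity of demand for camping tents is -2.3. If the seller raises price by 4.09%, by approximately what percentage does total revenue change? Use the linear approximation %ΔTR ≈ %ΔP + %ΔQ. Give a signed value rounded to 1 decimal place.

%ΔQ ≈ Ed × %ΔP = (-2.3) × (+4.09%) = -9.4070%
%ΔTR ≈ %ΔP + %ΔQ = (+4.09%) + (-9.4070%) = -5.3170%

-5.3%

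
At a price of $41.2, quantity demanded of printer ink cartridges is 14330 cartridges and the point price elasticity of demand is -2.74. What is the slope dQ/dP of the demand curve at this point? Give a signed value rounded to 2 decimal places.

Ed = (dQ/dP)·(P/Q) ⇒ dQ/dP = Ed·Q/P = (-2.74)·14330/41.2 = -953.0145…

-953.01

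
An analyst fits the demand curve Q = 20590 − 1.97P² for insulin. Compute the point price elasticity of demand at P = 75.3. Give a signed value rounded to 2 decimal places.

-2.37

dQ/dP = −2·1.97·P = -296.682. At P = 75.3, Q = 9419.9227.
Ed = (dQ/dP)·(P/Q) = (-296.682) × (75.3/9419.9227) = -2.3715…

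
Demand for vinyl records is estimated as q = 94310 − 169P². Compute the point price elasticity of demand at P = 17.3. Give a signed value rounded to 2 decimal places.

dq/dP = −2·169·P = -5847.4. At P = 17.3, q = 43729.99.
Ed = (dq/dP)·(P/q) = (-5847.4) × (17.3/43729.99) = -2.3132…

-2.31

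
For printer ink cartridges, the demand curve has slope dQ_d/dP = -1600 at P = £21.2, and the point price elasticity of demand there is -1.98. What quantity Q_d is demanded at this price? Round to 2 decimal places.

17131.31

Ed = (dQ_d/dP)·(P/Q_d) ⇒ Q_d = (dQ_d/dP)·P/Ed = (-1600)·21.2/(-1.98) = 17131.3131…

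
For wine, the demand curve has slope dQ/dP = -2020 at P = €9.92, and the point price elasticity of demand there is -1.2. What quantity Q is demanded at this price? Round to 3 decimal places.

16698.667

Ed = (dQ/dP)·(P/Q) ⇒ Q = (dQ/dP)·P/Ed = (-2020)·9.92/(-1.2) = 16698.66666…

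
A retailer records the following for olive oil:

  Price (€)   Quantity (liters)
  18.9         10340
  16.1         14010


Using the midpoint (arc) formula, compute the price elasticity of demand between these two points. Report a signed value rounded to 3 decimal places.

-1.884

%ΔQ = (14010 − 10340) / [(10340 + 14010)/2] = 3670/12175 = 0.301437…
%ΔP = (16.1 − 18.9) / [(18.9 + 16.1)/2] = -2.8/17.5 = -0.16
Arc Ed = %ΔQ / %ΔP = (3670/12175) / (-2.8/17.5) = -1.88398…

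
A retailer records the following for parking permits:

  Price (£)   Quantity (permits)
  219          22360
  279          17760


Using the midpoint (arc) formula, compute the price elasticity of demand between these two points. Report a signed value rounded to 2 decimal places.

-0.95

%ΔQ = (17760 − 22360) / [(22360 + 17760)/2] = -4600/20060 = -0.229312…
%ΔP = (279 − 219) / [(219 + 279)/2] = 60/249 = 0.240963…
Arc Ed = %ΔQ / %ΔP = (-4600/20060) / (60/249) = -0.9516…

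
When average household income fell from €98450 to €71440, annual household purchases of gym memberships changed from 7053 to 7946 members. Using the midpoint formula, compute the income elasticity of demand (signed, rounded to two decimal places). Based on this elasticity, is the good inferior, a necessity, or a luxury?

%ΔQ = (7946 − 7053)/[( 7053 + 7946)/2] = 893/7499.5 = 0.119074…
%ΔIncome = (71440 − 98450)/[( 98450 + 71440)/2] = -27010/84945 = -0.317970…
E_income = (893/7499.5) / (-27010/84945) = -0.3744…
E_income < 0 ⇒ inferior good.

-0.37; inferior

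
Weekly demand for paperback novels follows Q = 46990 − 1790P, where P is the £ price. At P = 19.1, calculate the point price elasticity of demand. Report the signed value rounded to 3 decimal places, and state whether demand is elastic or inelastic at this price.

dQ/dP = −1790. At P = 19.1, Q = 46990 − 1790(19.1) = 12801.
Ed = (dQ/dP)·(P/Q) = −1790 × (19.1/12801) = -2.67080…
|Ed| = 2.671 > 1, so demand is elastic.

-2.671; elastic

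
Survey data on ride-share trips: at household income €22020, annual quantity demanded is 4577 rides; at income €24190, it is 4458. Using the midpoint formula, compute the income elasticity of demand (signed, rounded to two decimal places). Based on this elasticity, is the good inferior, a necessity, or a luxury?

%ΔQ = (4458 − 4577)/[( 4577 + 4458)/2] = -119/4517.5 = -0.026342…
%ΔIncome = (24190 − 22020)/[( 22020 + 24190)/2] = 2170/23105 = 0.093919…
E_income = (-119/4517.5) / (2170/23105) = -0.2804…
E_income < 0 ⇒ inferior good.

-0.28; inferior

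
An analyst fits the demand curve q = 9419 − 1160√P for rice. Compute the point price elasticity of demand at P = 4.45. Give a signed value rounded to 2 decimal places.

-0.18

dq/dP = −1160/(2√P) = -274.946. At P = 4.45, q = 6971.98.
Ed = (dq/dP)·(P/q) = (-274.946) × (4.45/6971.98) = -0.1754…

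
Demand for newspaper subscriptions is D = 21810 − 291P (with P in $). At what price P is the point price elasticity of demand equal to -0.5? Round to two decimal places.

Ed = −291P/(21810 − 291P). Set this equal to -0.5:
291P = 0.5·(21810 − 291P) ⇒ 291P(1 + 0.5) = 0.5·21810
P = 0.5·21810 / (291·1.5) = 24.9828…

24.98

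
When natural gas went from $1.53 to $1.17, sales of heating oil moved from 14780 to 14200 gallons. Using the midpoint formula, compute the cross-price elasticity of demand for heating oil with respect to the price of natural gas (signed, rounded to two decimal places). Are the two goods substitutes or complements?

0.15; substitutes

%ΔQ_{heating oil} = (14200 − 14780)/avg = -580/14490 = -0.040027…
%ΔP_{natural gas} = (1.17 − 1.53)/avg = -0.36/1.35 = -0.266666…
E_cross = (-580/14490) / (-0.36/1.35) = 0.1501…
E_cross > 0 ⇒ the goods are substitutes.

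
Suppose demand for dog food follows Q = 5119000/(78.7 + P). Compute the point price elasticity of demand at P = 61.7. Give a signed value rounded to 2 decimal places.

-0.44

dQ/dP = −5119000/(78.7 + P)² = -259.687. At P = 61.7, Q = 36460.1.
Ed = (dQ/dP)·(P/Q) = (-259.687) × (61.7/36460.1) = -0.4394…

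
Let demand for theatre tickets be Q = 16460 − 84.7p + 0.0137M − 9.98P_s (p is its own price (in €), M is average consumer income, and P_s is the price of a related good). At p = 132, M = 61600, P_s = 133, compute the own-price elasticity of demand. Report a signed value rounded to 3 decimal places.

-2.331

At the given values, Q = 16460 − 84.7(132) + 0.0137(61600) − 9.98(133) = 4796.18.
∂Q/∂p = −84.7.
E = (-84.7) × (132/4796.18) = -2.33110…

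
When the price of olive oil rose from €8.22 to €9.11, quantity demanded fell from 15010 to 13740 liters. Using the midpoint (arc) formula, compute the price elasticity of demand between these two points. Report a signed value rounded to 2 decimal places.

%ΔQ = (13740 − 15010) / [(15010 + 13740)/2] = -1270/14375 = -0.088347…
%ΔP = (9.11 − 8.22) / [(8.22 + 9.11)/2] = 0.89/8.665 = 0.102712…
Arc Ed = %ΔQ / %ΔP = (-1270/14375) / (0.89/8.665) = -0.8601…

-0.86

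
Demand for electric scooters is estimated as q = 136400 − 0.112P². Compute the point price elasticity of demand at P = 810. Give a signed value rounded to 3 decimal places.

-2.336

dq/dP = −2·0.112·P = -181.44. At P = 810, q = 62916.8.
Ed = (dq/dP)·(P/q) = (-181.44) × (810/62916.8) = -2.33588…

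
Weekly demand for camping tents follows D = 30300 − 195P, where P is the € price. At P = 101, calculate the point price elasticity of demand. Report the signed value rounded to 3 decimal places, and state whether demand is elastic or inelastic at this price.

dD/dP = −195. At P = 101, D = 30300 − 195(101) = 10605.
Ed = (dD/dP)·(P/D) = −195 × (101/10605) = -1.85714…
|Ed| = 1.857 > 1, so demand is elastic.

-1.857; elastic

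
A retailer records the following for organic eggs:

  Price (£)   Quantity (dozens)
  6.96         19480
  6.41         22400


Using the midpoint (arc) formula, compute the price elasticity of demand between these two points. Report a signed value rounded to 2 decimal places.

-1.69

%ΔQ = (22400 − 19480) / [(19480 + 22400)/2] = 2920/20940 = 0.139446…
%ΔP = (6.41 − 6.96) / [(6.96 + 6.41)/2] = -0.55/6.685 = -0.082273…
Arc Ed = %ΔQ / %ΔP = (2920/20940) / (-0.55/6.685) = -1.6949…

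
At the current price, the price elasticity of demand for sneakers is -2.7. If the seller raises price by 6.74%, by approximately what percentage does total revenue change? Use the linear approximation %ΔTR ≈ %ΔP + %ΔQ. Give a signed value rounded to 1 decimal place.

%ΔQ ≈ Ed × %ΔP = (-2.7) × (+6.74%) = -18.1980%
%ΔTR ≈ %ΔP + %ΔQ = (+6.74%) + (-18.1980%) = -11.4580%

-11.5%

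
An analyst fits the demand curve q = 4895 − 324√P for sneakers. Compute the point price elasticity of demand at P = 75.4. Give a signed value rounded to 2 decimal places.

-0.68

dq/dP = −324/(2√P) = -18.6565. At P = 75.4, q = 2081.61.
Ed = (dq/dP)·(P/q) = (-18.6565) × (75.4/2081.61) = -0.6757…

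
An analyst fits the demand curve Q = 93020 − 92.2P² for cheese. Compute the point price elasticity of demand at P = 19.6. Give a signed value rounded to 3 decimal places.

dQ/dP = −2·92.2·P = -3614.24. At P = 19.6, Q = 57600.448.
Ed = (dQ/dP)·(P/Q) = (-3614.24) × (19.6/57600.448) = -1.22983…

-1.230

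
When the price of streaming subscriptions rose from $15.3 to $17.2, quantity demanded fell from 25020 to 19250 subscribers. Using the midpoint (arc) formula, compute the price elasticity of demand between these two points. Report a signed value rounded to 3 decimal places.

%ΔQ = (19250 − 25020) / [(25020 + 19250)/2] = -5770/22135 = -0.260673…
%ΔP = (17.2 − 15.3) / [(15.3 + 17.2)/2] = 1.9/16.25 = 0.116923…
Arc Ed = %ΔQ / %ΔP = (-5770/22135) / (1.9/16.25) = -2.22944…

-2.229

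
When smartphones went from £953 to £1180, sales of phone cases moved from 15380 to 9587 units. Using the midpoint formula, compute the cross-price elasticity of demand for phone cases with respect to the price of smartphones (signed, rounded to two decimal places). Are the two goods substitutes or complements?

%ΔQ_{phone cases} = (9587 − 15380)/avg = -5793/12483.5 = -0.464052…
%ΔP_{smartphones} = (1180 − 953)/avg = 227/1066.5 = 0.212845…
E_cross = (-5793/12483.5) / (227/1066.5) = -2.1802…
E_cross < 0 ⇒ the goods are complements.

-2.18; complements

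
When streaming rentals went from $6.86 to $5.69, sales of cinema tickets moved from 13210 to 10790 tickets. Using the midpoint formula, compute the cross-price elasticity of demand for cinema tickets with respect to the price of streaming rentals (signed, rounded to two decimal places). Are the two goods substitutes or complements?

%ΔQ_{cinema tickets} = (10790 − 13210)/avg = -2420/12000 = -0.201666…
%ΔP_{streaming rentals} = (5.69 − 6.86)/avg = -1.17/6.275 = -0.186454…
E_cross = (-2420/12000) / (-1.17/6.275) = 1.0815…
E_cross > 0 ⇒ the goods are substitutes.

1.08; substitutes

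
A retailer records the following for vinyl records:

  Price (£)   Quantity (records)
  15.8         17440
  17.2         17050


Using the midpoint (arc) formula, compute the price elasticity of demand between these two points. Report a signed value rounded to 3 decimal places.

%ΔQ = (17050 − 17440) / [(17440 + 17050)/2] = -390/17245 = -0.022615…
%ΔP = (17.2 − 15.8) / [(15.8 + 17.2)/2] = 1.4/16.5 = 0.084848…
Arc Ed = %ΔQ / %ΔP = (-390/17245) / (1.4/16.5) = -0.26653…

-0.267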